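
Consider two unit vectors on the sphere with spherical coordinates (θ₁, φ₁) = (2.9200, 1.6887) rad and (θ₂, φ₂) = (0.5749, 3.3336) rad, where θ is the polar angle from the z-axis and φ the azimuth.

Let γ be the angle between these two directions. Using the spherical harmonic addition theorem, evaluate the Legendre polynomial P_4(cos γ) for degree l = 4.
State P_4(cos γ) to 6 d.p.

-0.141163

Addition theorem: P_4(cos γ) = (4π/9) Σ_m Y*_{lm}(Ω₁) Y_{lm}(Ω₂), m = −4…4:
  [-4]  conj(Y_{4,-4})(Ω₁) = 0.00092 + 0.00047j ; Y_{4,-4}(Ω₂) = 0.02783 - 0.02688j ; Δ = 0.00004 - 0.00001j
  [-3]  conj(Y_{4,-3})(Ω₁) = -0.00449 + 0.01216j ; Y_{4,-3}(Ω₂) = -0.14163 + 0.09199j ; Δ = -0.00048 - 0.00214j
  [-2]  conj(Y_{4,-2})(Ω₁) = -0.08896 - 0.02137j ; Y_{4,-2}(Ω₂) = 0.36043 - 0.14564j ; Δ = -0.03518 + 0.00525j
  [-1]  conj(Y_{4,-1})(Ω₁) = 0.04369 - 0.36886j ; Y_{4,-1}(Ω₂) = -0.40908 + 0.07953j ; Δ = 0.01146 + 0.15437j
  [+0]  conj(Y_{4,0})(Ω₁) = 0.65053 + 0.00000j ; Y_{4,0}(Ω₂) = -0.08114 + 0.00000j ; Δ = -0.05278 + 0.00000j
  [+1]  conj(Y_{4,1})(Ω₁) = -0.04369 - 0.36886j ; Y_{4,1}(Ω₂) = 0.40908 + 0.07953j ; Δ = 0.01146 - 0.15437j
  [+2]  conj(Y_{4,2})(Ω₁) = -0.08896 + 0.02137j ; Y_{4,2}(Ω₂) = 0.36043 + 0.14564j ; Δ = -0.03518 - 0.00525j
  [+3]  conj(Y_{4,3})(Ω₁) = 0.00449 + 0.01216j ; Y_{4,3}(Ω₂) = 0.14163 + 0.09199j ; Δ = -0.00048 + 0.00214j
  [+4]  conj(Y_{4,4})(Ω₁) = 0.00092 - 0.00047j ; Y_{4,4}(Ω₂) = 0.02783 + 0.02688j ; Δ = 0.00004 + 0.00001j
Σ over m = -0.10110 - 0.00000j; ×(4π/9) → -0.14116 - 0.00000j. Real part: -0.141163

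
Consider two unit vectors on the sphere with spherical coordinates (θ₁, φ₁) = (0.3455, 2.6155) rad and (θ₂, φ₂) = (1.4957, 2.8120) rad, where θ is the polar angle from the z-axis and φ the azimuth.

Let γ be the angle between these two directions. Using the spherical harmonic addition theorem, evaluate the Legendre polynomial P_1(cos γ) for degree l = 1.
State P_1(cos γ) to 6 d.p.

Term-by-term m-sum for l=1 (normalisation 4π/3 = 4.188790):
  term(m=-1) = +0.039536-0.007870i   from Y*(Ω₁)=-0.101185+0.058756i, Y(Ω₂)=-0.325976-0.111507i
  term(m=+0) = +0.016853+0.000000i   from Y*(Ω₁)=+0.459729-0.000000i, Y(Ω₂)=+0.036658+0.000000i
  term(m=+1) = +0.039536+0.007870i   from Y*(Ω₁)=+0.101185+0.058756i, Y(Ω₂)=+0.325976-0.111507i
Total Σ_m = +0.095924+0.000000i. Multiply by 4.188790: +0.401806+0.000000i. P_1(cos γ) = 0.401806

0.401806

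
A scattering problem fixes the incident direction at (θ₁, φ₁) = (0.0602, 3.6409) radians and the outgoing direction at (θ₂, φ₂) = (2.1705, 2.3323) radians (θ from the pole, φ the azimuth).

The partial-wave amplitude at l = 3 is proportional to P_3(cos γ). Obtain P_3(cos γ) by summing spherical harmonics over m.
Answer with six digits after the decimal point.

Summing Y*_{l m}(θ₁,φ₁)·Y_{l m}(θ₂,φ₂) over m ∈ [−3, 3]; prefactor 4π/(2·3+1) = 1.795196:
  [-3]  conj(Y_{3,-3})(Ω₁) = (-0.000007, -0.000091) ; Y_{3,-3}(Ω₂) = (0.177423, -0.153650) ; Δ = (-0.000015, -0.000015)
  [-2]  conj(Y_{3,-2})(Ω₁) = (0.001999, 0.003104) ; Y_{3,-2}(Ω₂) = (0.018777, -0.392619) ; Δ = (0.001256, -0.000727)
  [-1]  conj(Y_{3,-1})(Ω₁) = (-0.067971, -0.037071) ; Y_{3,-1}(Ω₂) = (-0.109112, -0.114455) ; Δ = (0.003173, 0.011825)
  [+0]  conj(Y_{3,0})(Ω₁) = (0.738259, -0.000000) ; Y_{3,0}(Ω₂) = (0.296400, 0.000000) ; Δ = (0.218820, 0.000000)
  [+1]  conj(Y_{3,1})(Ω₁) = (0.067971, -0.037071) ; Y_{3,1}(Ω₂) = (0.109112, -0.114455) ; Δ = (0.003173, -0.011825)
  [+2]  conj(Y_{3,2})(Ω₁) = (0.001999, -0.003104) ; Y_{3,2}(Ω₂) = (0.018777, 0.392619) ; Δ = (0.001256, 0.000727)
  [+3]  conj(Y_{3,3})(Ω₁) = (0.000007, -0.000091) ; Y_{3,3}(Ω₂) = (-0.177423, -0.153650) ; Δ = (-0.000015, 0.000015)
Accumulated sum (0.227650, 0.000000); after 4π/(2l+1) scaling, (0.408675, 0.000000) ⇒ P_3 = 0.408675

0.408675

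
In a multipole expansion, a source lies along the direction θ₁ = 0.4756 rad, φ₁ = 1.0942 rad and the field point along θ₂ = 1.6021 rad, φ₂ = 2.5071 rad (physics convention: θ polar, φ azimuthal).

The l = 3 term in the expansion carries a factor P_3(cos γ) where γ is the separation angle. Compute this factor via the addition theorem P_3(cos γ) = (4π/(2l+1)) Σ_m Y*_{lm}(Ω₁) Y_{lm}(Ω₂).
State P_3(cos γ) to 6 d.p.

Expand P_3 via completeness: Σ_{m} conj(Y_{3,m}) at Ω₁ times Y_{3,m} at Ω₂ —
  term(m=-3) = -0.007611+0.014848i   from Y*(Ω₁)=-0.039652-0.005629i, Y(Ω₂)=+0.136056-0.393768i
  term(m=-2) = +0.005786+0.001890i   from Y*(Ω₁)=-0.110302+0.155290i, Y(Ω₂)=-0.009499-0.030511i
  term(m=-1) = -0.022077+0.138654i   from Y*(Ω₁)=+0.200380+0.388113i, Y(Ω₂)=+0.258879+0.190539i
  term(m=+0) = +0.011046+0.000000i   from Y*(Ω₁)=+0.315759-0.000000i, Y(Ω₂)=+0.034982+0.000000i
  term(m=+1) = -0.022077-0.138654i   from Y*(Ω₁)=-0.200380+0.388113i, Y(Ω₂)=-0.258879+0.190539i
  term(m=+2) = +0.005786-0.001890i   from Y*(Ω₁)=-0.110302-0.155290i, Y(Ω₂)=-0.009499+0.030511i
  term(m=+3) = -0.007611-0.014848i   from Y*(Ω₁)=+0.039652-0.005629i, Y(Ω₂)=-0.136056-0.393768i
Σ over m = -0.036759-0.000000i; ×(4π/7) → -0.065989-0.000000i. Real part: -0.065989

-0.065989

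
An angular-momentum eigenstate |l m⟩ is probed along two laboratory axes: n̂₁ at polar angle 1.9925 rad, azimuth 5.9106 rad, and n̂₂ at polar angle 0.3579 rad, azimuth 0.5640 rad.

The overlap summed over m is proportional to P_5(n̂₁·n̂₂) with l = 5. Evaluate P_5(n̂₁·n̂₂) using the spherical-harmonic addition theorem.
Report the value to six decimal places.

-0.302019

Term-by-term m-sum for l=5 (normalisation 4π/11 = 1.142397):
  m=-5: -0.08451 - 0.28103j × -0.00232 - 0.00077j = -0.00002 + 0.00072j  (running Σ = -0.00002 + 0.00072j)
  m=-4: -0.03346 + 0.41497j × -0.01310 - 0.01603j = 0.00709 - 0.00490j  (running Σ = 0.00707 - 0.00418j)
  m=-3: 0.05841 - 0.11998j × -0.01240 - 0.10180j = -0.01294 - 0.00446j  (running Σ = -0.00587 - 0.00864j)
  m=-2: 0.21110 - 0.19477j × 0.13620 - 0.28722j = -0.02719 - 0.08716j  (running Σ = -0.03306 - 0.09580j)
  m=-1: -0.20579 + 0.08043j × 0.46274 - 0.29270j = -0.07168 + 0.09745j  (running Σ = -0.10474 + 0.00165j)
  m=0: -0.24129 + 0.00000j × 0.22748 + 0.00000j = -0.05489 + 0.00000j  (running Σ = -0.15963 + 0.00165j)
  m=1: 0.20579 + 0.08043j × -0.46274 - 0.29270j = -0.07168 - 0.09745j  (running Σ = -0.23132 - 0.09580j)
  m=2: 0.21110 + 0.19477j × 0.13620 + 0.28722j = -0.02719 + 0.08716j  (running Σ = -0.25850 - 0.00864j)
  m=3: -0.05841 - 0.11998j × 0.01240 - 0.10180j = -0.01294 + 0.00446j  (running Σ = -0.27144 - 0.00418j)
  m=4: -0.03346 - 0.41497j × -0.01310 + 0.01603j = 0.00709 + 0.00490j  (running Σ = -0.26435 + 0.00072j)
  m=5: 0.08451 - 0.28103j × 0.00232 - 0.00077j = -0.00002 - 0.00072j  (running Σ = -0.26437 - 0.00000j)
Total Σ_m = -0.26437 - 0.00000j. Multiply by 1.142397: -0.30202 - 0.00000j. P_5(cos γ) = -0.302019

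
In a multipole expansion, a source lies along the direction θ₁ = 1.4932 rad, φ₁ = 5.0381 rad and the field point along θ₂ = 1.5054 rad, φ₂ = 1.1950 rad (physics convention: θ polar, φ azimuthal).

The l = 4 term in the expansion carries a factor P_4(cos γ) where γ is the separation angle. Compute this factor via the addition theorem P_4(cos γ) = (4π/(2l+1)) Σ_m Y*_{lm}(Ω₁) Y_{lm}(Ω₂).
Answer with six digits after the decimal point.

-0.341259

Addition theorem: P_4(cos γ) = (4π/9) Σ_m Y*_{lm}(Ω₁) Y_{lm}(Ω₂), m = −4…4:
  m=-4: Y*=(0.115760, 0.421628)  Y=(0.029642, 0.437759)  product (-0.181140, 0.063173)
  m=-3: Y*=(-0.079702, 0.053789)  Y=(-0.073413, 0.034868)  product (0.003976, -0.006728)
  m=-2: Y*=(0.253299, 0.193128)  Y=(0.236085, 0.220639)  product (0.017188, 0.101482)
  m=-1: Y*=(-0.034606, 0.102464)  Y=(-0.033629, 0.085234)  product (-0.007570, -0.006395)
  m=+0: Y*=(0.298420, -0.000000)  Y=(0.303871, 0.000000)  product (0.090681, 0.000000)
  m=+1: Y*=(0.034606, 0.102464)  Y=(0.033629, 0.085234)  product (-0.007570, 0.006395)
  m=+2: Y*=(0.253299, -0.193128)  Y=(0.236085, -0.220639)  product (0.017188, -0.101482)
  m=+3: Y*=(0.079702, 0.053789)  Y=(0.073413, 0.034868)  product (0.003976, 0.006728)
  m=+4: Y*=(0.115760, -0.421628)  Y=(0.029642, -0.437759)  product (-0.181140, -0.063173)
Accumulated sum (-0.244409, -0.000000); after 4π/(2l+1) scaling, (-0.341259, -0.000000) ⇒ P_4 = -0.341259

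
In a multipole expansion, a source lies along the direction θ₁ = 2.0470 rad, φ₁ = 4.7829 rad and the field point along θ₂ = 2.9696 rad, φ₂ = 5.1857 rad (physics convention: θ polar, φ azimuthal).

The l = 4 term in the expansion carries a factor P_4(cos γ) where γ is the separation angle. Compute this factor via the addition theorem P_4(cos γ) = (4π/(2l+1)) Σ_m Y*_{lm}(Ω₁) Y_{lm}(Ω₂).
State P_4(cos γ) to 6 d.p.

-0.401537

Expand P_4 via completeness: Σ_{m} conj(Y_{4,m}) at Ω₁ times Y_{4,m} at Ω₂ —
  m=-4: Y*=+0.265179+0.076841i  Y=-0.000120-0.000360i  product -0.000004-0.000105i
  m=-3: Y*=+0.084568-0.393804i  Y=+0.006112+0.000929i  product +0.000883-0.002328i
  m=-2: Y*=-0.123207-0.017491i  Y=-0.033185+0.046075i  product +0.004895-0.005096i
  m=-1: Y*=+0.020763-0.293972i  Y=-0.137997-0.269452i  product -0.082076+0.034973i
  m=+0: Y*=-0.186036-0.000000i  Y=+0.725519+0.000000i  product -0.134973-0.000000i
  m=+1: Y*=-0.020763-0.293972i  Y=+0.137997-0.269452i  product -0.082076-0.034973i
  m=+2: Y*=-0.123207+0.017491i  Y=-0.033185-0.046075i  product +0.004895+0.005096i
  m=+3: Y*=-0.084568-0.393804i  Y=-0.006112+0.000929i  product +0.000883+0.002328i
  m=+4: Y*=+0.265179-0.076841i  Y=-0.000120+0.000360i  product -0.000004+0.000105i
Total Σ_m = -0.287579+0.000000i. Multiply by 1.396263: -0.401537+0.000000i. P_4(cos γ) = -0.401537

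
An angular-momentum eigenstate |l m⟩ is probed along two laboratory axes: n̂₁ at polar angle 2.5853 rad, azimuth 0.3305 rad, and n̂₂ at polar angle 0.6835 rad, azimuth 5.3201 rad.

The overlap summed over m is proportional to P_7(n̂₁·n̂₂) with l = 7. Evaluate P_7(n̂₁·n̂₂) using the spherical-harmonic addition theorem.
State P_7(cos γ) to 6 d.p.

Summing Y*_{l m}(θ₁,φ₁)·Y_{l m}(θ₂,φ₂) over m ∈ [−7, 7]; prefactor 4π/(2·7+1) = 0.837758:
  m=-7: (-0.003871, 0.004216) × (0.017962, 0.008864) = (-0.000107, 0.000041)  (running Σ = (-0.000107, 0.000041))
  m=-6: (0.013799, -0.031558) × (0.080544, -0.044491) = (-0.000293, -0.003156)  (running Σ = (-0.000400, -0.003114))
  m=-5: (-0.010296, 0.125738) × (0.025835, -0.249848) = (0.031149, 0.005821)  (running Σ = (0.030750, 0.002707))
  m=-4: (-0.076060, -0.299376) × (-0.330280, -0.284315) = (-0.059996, 0.120503)  (running Σ = (-0.029246, 0.123210))
  m=-3: (0.265509, 0.405876) × (-0.404879, 0.104391) = (-0.149869, -0.136614)  (running Σ = (-0.179116, -0.013405))
  m=-2: (-0.293725, -0.228432) × (-0.009322, 0.025118) = (0.008476, -0.005248)  (running Σ = (-0.170640, -0.018653))
  m=-1: (-0.133330, -0.045743) × (-0.219506, -0.315602) = (0.014830, 0.052120)  (running Σ = (-0.155810, 0.033467))
  m=0: (0.425978, -0.000000) × (-0.152457, 0.000000) = (-0.064943, 0.000000)  (running Σ = (-0.220753, 0.033467))
  m=1: (0.133330, -0.045743) × (0.219506, -0.315602) = (0.014830, -0.052120)  (running Σ = (-0.205923, -0.018653))
  m=2: (-0.293725, 0.228432) × (-0.009322, -0.025118) = (0.008476, 0.005248)  (running Σ = (-0.197447, -0.013405))
  m=3: (-0.265509, 0.405876) × (0.404879, 0.104391) = (-0.149869, 0.136614)  (running Σ = (-0.347317, 0.123210))
  m=4: (-0.076060, 0.299376) × (-0.330280, 0.284315) = (-0.059996, -0.120503)  (running Σ = (-0.407313, 0.002707))
  m=5: (0.010296, 0.125738) × (-0.025835, -0.249848) = (0.031149, -0.005821)  (running Σ = (-0.376164, -0.003114))
  m=6: (0.013799, 0.031558) × (0.080544, 0.044491) = (-0.000293, 0.003156)  (running Σ = (-0.376456, 0.000041))
  m=7: (0.003871, 0.004216) × (-0.017962, 0.008864) = (-0.000107, -0.000041)  (running Σ = (-0.376563, -0.000000))
Σ over m = (-0.376563, -0.000000); ×(4π/15) → (-0.315469, -0.000000). Real part: -0.315469

-0.315469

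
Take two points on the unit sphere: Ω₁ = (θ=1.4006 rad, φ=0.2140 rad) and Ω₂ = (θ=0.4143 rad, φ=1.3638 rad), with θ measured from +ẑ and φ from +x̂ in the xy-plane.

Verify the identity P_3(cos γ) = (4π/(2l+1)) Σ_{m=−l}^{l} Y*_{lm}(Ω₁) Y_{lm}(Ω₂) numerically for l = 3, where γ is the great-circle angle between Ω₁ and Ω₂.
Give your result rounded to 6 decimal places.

Addition theorem: P_3(cos γ) = (4π/7) Σ_m Y*_{lm}(Ω₁) Y_{lm}(Ω₂), m = −3…3:
  term(m=-3) = -0.010359+0.003293i   from Y*(Ω₁)=+0.319879+0.239160i, Y(Ω₂)=-0.015835+0.022135i
  term(m=-2) = -0.016975-0.019014i   from Y*(Ω₁)=+0.152968+0.069784i, Y(Ω₂)=-0.138791-0.060983i
  term(m=-1) = -0.046268+0.103329i   from Y*(Ω₁)=-0.266600-0.057940i, Y(Ω₂)=+0.085286-0.406118i
  term(m=+0) = -0.073383-0.000000i   from Y*(Ω₁)=-0.180555-0.000000i, Y(Ω₂)=+0.406432+0.000000i
  term(m=+1) = -0.046268-0.103329i   from Y*(Ω₁)=+0.266600-0.057940i, Y(Ω₂)=-0.085286-0.406118i
  term(m=+2) = -0.016975+0.019014i   from Y*(Ω₁)=+0.152968-0.069784i, Y(Ω₂)=-0.138791+0.060983i
  term(m=+3) = -0.010359-0.003293i   from Y*(Ω₁)=-0.319879+0.239160i, Y(Ω₂)=+0.015835+0.022135i
Accumulated sum -0.220587-0.000000i; after 4π/(2l+1) scaling, -0.395996-0.000000i ⇒ P_3 = -0.395996

-0.395996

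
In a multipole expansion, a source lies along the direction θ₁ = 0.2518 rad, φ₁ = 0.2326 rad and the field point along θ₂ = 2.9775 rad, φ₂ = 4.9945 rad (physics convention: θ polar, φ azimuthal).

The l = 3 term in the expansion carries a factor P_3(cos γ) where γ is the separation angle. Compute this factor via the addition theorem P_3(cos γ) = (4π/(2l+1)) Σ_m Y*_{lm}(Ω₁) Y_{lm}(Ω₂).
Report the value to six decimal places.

-0.736656

Expand P_3 via completeness: Σ_{m} conj(Y_{3,m}) at Ω₁ times Y_{3,m} at Ω₂ —
  m=-3: Y*=0.00494 + 0.00415j  Y=-0.00136 - 0.00121j  product -0.00000 - 0.00001j
  m=-2: Y*=0.05491 + 0.02756j  Y=0.02274 - 0.01439j  product 0.00164 - 0.00016j
  m=-1: Y*=0.28909 + 0.06848j  Y=0.05683 + 0.19606j  product 0.00300 + 0.06057j
  m=+0: Y*=0.61065 + 0.00000j  Y=-0.68720 + 0.00000j  product -0.41964 + 0.00000j
  m=+1: Y*=-0.28909 + 0.06848j  Y=-0.05683 + 0.19606j  product 0.00300 - 0.06057j
  m=+2: Y*=0.05491 - 0.02756j  Y=0.02274 + 0.01439j  product 0.00164 + 0.00016j
  m=+3: Y*=-0.00494 + 0.00415j  Y=0.00136 - 0.00121j  product -0.00000 + 0.00001j
Total Σ_m = -0.41035 + 0.00000j. Multiply by 1.795196: -0.73666 + 0.00000j. P_3(cos γ) = -0.736656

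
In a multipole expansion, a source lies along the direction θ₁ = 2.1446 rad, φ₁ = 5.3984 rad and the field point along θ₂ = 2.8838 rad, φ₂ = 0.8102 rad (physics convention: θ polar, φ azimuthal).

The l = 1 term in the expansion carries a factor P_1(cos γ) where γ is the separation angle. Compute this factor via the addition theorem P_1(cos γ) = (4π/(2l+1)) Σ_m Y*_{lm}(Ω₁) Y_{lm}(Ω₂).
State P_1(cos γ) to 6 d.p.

Expand P_1 via completeness: Σ_{m} conj(Y_{1,m}) at Ω₁ times Y_{1,m} at Ω₂ —
  [-1]  conj(Y_{1,-1})(Ω₁) = 0.18380 - 0.22452j ; Y_{1,-1}(Ω₂) = 0.06072 - 0.06381j ; Δ = -0.00317 - 0.02536j
  [+0]  conj(Y_{1,0})(Ω₁) = -0.26523 + 0.00000j ; Y_{1,0}(Ω₂) = -0.47246 + 0.00000j ; Δ = 0.12531 + 0.00000j
  [+1]  conj(Y_{1,1})(Ω₁) = -0.18380 - 0.22452j ; Y_{1,1}(Ω₂) = -0.06072 - 0.06381j ; Δ = -0.00317 + 0.02536j
Total Σ_m = 0.11898 + 0.00000j. Multiply by 4.188790: 0.49837 + 0.00000j. P_1(cos γ) = 0.498370

0.498370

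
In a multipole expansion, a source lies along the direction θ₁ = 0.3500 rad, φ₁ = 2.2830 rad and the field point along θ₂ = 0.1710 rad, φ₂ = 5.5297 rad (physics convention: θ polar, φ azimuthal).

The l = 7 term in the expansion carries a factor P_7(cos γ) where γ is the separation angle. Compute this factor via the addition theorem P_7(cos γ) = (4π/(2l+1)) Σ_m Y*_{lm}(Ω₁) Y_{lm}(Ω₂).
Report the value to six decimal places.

-0.410913

Expand P_7 via completeness: Σ_{m} conj(Y_{7,m}) at Ω₁ times Y_{7,m} at Ω₂ —
  m=-7: Y*=-0.000268-0.000075i  Y=+0.000001-0.000002i  product -0.000000+0.000000i
  m=-6: Y*=+0.001215+0.002586i  Y=-0.000009-0.000044i  product +0.000000-0.000000i
  m=-5: Y*=+0.007418-0.016636i  Y=-0.000493-0.000356i  product -0.000010+0.000006i
  m=-4: Y*=-0.077300+0.023301i  Y=-0.005788+0.000743i  product +0.000430-0.000192i
  m=-3: Y*=+0.211270+0.134173i  Y=-0.025581+0.031016i  product -0.009566+0.003121i
  m=-2: Y*=-0.073814-0.500627i  Y=+0.012251+0.191688i  product +0.095060-0.020283i
  m=-1: Y*=-0.335757+0.388892i  Y=+0.413352+0.387777i  product -0.289589+0.030551i
  m=+0: Y*=-0.120749-0.000000i  Y=+0.688557+0.000000i  product -0.083142-0.000000i
  m=+1: Y*=+0.335757+0.388892i  Y=-0.413352+0.387777i  product -0.289589-0.030551i
  m=+2: Y*=-0.073814+0.500627i  Y=+0.012251-0.191688i  product +0.095060+0.020283i
  m=+3: Y*=-0.211270+0.134173i  Y=+0.025581+0.031016i  product -0.009566-0.003121i
  m=+4: Y*=-0.077300-0.023301i  Y=-0.005788-0.000743i  product +0.000430+0.000192i
  m=+5: Y*=-0.007418-0.016636i  Y=+0.000493-0.000356i  product -0.000010-0.000006i
  m=+6: Y*=+0.001215-0.002586i  Y=-0.000009+0.000044i  product +0.000000+0.000000i
  m=+7: Y*=+0.000268-0.000075i  Y=-0.000001-0.000002i  product -0.000000-0.000000i
Σ over m = -0.490492+0.000000i; ×(4π/15) → -0.410913+0.000000i. Real part: -0.410913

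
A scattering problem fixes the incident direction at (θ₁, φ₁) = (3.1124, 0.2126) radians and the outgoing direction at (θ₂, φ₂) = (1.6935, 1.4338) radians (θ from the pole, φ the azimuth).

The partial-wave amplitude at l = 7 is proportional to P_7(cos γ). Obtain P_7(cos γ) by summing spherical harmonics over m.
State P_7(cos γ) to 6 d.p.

Summing Y*_{l m}(θ₁,φ₁)·Y_{l m}(θ₂,φ₂) over m ∈ [−7, 7]; prefactor 4π/(2·7+1) = 0.837758:
  m=-7: Y*=+0.000000+0.000000i  Y=-0.388270+0.272424i  product -0.000000-0.000000i
  m=-6: Y*=-0.000000-0.000000i  Y=+0.148995+0.160315i  product +0.000000-0.000000i
  m=-5: Y*=+0.000000+0.000000i  Y=-0.180009+0.220347i  product -0.000000-0.000000i
  m=-4: Y*=-0.000004-0.000004i  Y=+0.208681+0.127365i  product -0.000000-0.000001i
  m=-3: Y*=+0.000176+0.000131i  Y=-0.088294+0.202599i  product -0.000042+0.000024i
  m=-2: Y*=-0.005808-0.002630i  Y=+0.243050+0.068312i  product -0.001232-0.001036i
  m=-1: Y*=+0.115965+0.025032i  Y=-0.026728+0.193878i  product -0.007953+0.021814i
  m=+0: Y*=-1.079552-0.000000i  Y=+0.254368+0.000000i  product -0.274604-0.000000i
  m=+1: Y*=-0.115965+0.025032i  Y=+0.026728+0.193878i  product -0.007953-0.021814i
  m=+2: Y*=-0.005808+0.002630i  Y=+0.243050-0.068312i  product -0.001232+0.001036i
  m=+3: Y*=-0.000176+0.000131i  Y=+0.088294+0.202599i  product -0.000042-0.000024i
  m=+4: Y*=-0.000004+0.000004i  Y=+0.208681-0.127365i  product -0.000000+0.000001i
  m=+5: Y*=-0.000000+0.000000i  Y=+0.180009+0.220347i  product -0.000000+0.000000i
  m=+6: Y*=-0.000000+0.000000i  Y=+0.148995-0.160315i  product +0.000000+0.000000i
  m=+7: Y*=-0.000000+0.000000i  Y=+0.388270+0.272424i  product -0.000000+0.000000i
Σ over m = -0.293058+0.000000i; ×(4π/15) → -0.245512+0.000000i. Real part: -0.245512

-0.245512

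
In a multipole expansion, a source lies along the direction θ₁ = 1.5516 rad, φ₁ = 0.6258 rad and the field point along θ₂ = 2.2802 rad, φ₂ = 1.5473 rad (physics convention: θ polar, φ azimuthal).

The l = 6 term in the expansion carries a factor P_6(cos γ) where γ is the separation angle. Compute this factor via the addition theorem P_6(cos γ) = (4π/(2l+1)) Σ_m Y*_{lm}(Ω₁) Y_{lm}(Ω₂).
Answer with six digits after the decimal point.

0.327600

Term-by-term m-sum for l=6 (normalisation 4π/13 = 0.966644):
  m=-6: Y*=(-0.394633, -0.277705)  Y=(-0.091261, -0.012952)  product (0.032418, 0.030455)
  m=-5: Y*=(-0.032090, 0.000404)  Y=(-0.032130, 0.272232)  product (0.000921, -0.008749)
  m=-4: Y*=(0.285143, -0.211590)  Y=(0.431738, 0.040697)  product (0.131718, -0.079747)
  m=-3: Y*=(0.011300, -0.035693)  Y=(0.021764, -0.308249)  product (-0.010756, -0.004260)
  m=-2: Y*=(0.101490, 0.307081)  Y=(0.130436, 0.006134)  product (0.011354, 0.040677)
  m=-1: Y*=(0.031970, 0.023105)  Y=(0.008553, -0.363958)  product (0.008683, -0.011438)
  m=+0: Y*=(-0.315389, -0.000000)  Y=(0.030981, 0.000000)  product (-0.009771, -0.000000)
  m=+1: Y*=(-0.031970, 0.023105)  Y=(-0.008553, -0.363958)  product (0.008683, 0.011438)
  m=+2: Y*=(0.101490, -0.307081)  Y=(0.130436, -0.006134)  product (0.011354, -0.040677)
  m=+3: Y*=(-0.011300, -0.035693)  Y=(-0.021764, -0.308249)  product (-0.010756, 0.004260)
  m=+4: Y*=(0.285143, 0.211590)  Y=(0.431738, -0.040697)  product (0.131718, 0.079747)
  m=+5: Y*=(0.032090, 0.000404)  Y=(0.032130, 0.272232)  product (0.000921, 0.008749)
  m=+6: Y*=(-0.394633, 0.277705)  Y=(-0.091261, 0.012952)  product (0.032418, -0.030455)
Total Σ_m = (0.338904, 0.000000). Multiply by 0.966644: (0.327600, 0.000000). P_6(cos γ) = 0.327600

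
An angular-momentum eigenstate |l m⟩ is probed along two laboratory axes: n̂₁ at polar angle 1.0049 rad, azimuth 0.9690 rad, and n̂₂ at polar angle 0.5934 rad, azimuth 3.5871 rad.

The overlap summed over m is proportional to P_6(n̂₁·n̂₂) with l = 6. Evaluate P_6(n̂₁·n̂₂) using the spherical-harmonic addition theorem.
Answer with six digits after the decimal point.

Expand P_6 via completeness: Σ_{m} conj(Y_{6,m}) at Ω₁ times Y_{6,m} at Ω₂ —
  [-6]  conj(Y_{6,-6})(Ω₁) = +0.155864-0.079014i ; Y_{6,-6}(Ω₂) = -0.013177-0.006669i ; Δ = -0.002581+0.000002i
  [-5]  conj(Y_{6,-5})(Ω₁) = +0.050841-0.381135i ; Y_{6,-5}(Ω₂) = +0.046310+0.060073i ; Δ = +0.025250-0.014596i
  [-4]  conj(Y_{6,-4})(Ω₁) = -0.290701-0.262470i ; Y_{6,-4}(Ω₂) = -0.047982-0.223764i ; Δ = -0.044783+0.077642i
  [-3]  conj(Y_{6,-3})(Ω₁) = -0.033157+0.007924i ; Y_{6,-3}(Ω₂) = -0.099962+0.418852i ; Δ = -0.000005-0.014680i
  [-2]  conj(Y_{6,-2})(Ω₁) = +0.120583-0.313489i ; Y_{6,-2}(Ω₂) = +0.270006-0.334041i ; Δ = -0.072160-0.124924i
  [-1]  conj(Y_{6,-1})(Ω₁) = -0.094699-0.137888i ; Y_{6,-1}(Ω₂) = +0.005204-0.002485i ; Δ = -0.000836-0.000482i
  [+0]  conj(Y_{6,0})(Ω₁) = +0.294996-0.000000i ; Y_{6,0}(Ω₂) = -0.421806+0.000000i ; Δ = -0.124431+0.000000i
  [+1]  conj(Y_{6,1})(Ω₁) = +0.094699-0.137888i ; Y_{6,1}(Ω₂) = -0.005204-0.002485i ; Δ = -0.000836+0.000482i
  [+2]  conj(Y_{6,2})(Ω₁) = +0.120583+0.313489i ; Y_{6,2}(Ω₂) = +0.270006+0.334041i ; Δ = -0.072160+0.124924i
  [+3]  conj(Y_{6,3})(Ω₁) = +0.033157+0.007924i ; Y_{6,3}(Ω₂) = +0.099962+0.418852i ; Δ = -0.000005+0.014680i
  [+4]  conj(Y_{6,4})(Ω₁) = -0.290701+0.262470i ; Y_{6,4}(Ω₂) = -0.047982+0.223764i ; Δ = -0.044783-0.077642i
  [+5]  conj(Y_{6,5})(Ω₁) = -0.050841-0.381135i ; Y_{6,5}(Ω₂) = -0.046310+0.060073i ; Δ = +0.025250+0.014596i
  [+6]  conj(Y_{6,6})(Ω₁) = +0.155864+0.079014i ; Y_{6,6}(Ω₂) = -0.013177+0.006669i ; Δ = -0.002581-0.000002i
Total Σ_m = -0.314658+0.000000i. Multiply by 0.966644: -0.304162+0.000000i. P_6(cos γ) = -0.304162

-0.304162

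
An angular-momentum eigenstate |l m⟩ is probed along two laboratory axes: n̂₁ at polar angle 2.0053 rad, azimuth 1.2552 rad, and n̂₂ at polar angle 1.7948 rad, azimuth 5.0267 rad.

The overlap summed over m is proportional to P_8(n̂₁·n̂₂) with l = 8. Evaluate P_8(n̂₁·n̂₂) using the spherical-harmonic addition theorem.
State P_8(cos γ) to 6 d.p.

0.259132

Term-by-term m-sum for l=8 (normalisation 4π/17 = 0.739198):
  term(m=-8) = 0.03193 + 0.09418j   from Y*(Ω₁)=-0.19270 - 0.13664j, Y(Ω₂)=-0.34088 - 0.24703j
  term(m=-7) = 0.05020 - 0.16057j   from Y*(Ω₁)=0.35216 - 0.26131j, Y(Ω₂)=0.31013 - 0.22583j
  term(m=-6) = 0.02347 - 0.01740j   from Y*(Ω₁)=0.11028 + 0.32970j, Y(Ω₂)=-0.02604 - 0.07990j
  term(m=-5) = 0.02585 - 0.00021j   from Y*(Ω₁)=0.07186 - 0.00052j, Y(Ω₂)=0.35969 - 0.00027j
  term(m=-4) = -0.01111 - 0.00797j   from Y*(Ω₁)=-0.10888 + 0.34177j, Y(Ω₂)=-0.01176 + 0.03626j
  term(m=-3) = -0.01073 - 0.03250j   from Y*(Ω₁)=-0.08523 - 0.06136j, Y(Ω₂)=0.26373 + 0.19143j
  term(m=-2) = 0.00854 - 0.02656j   from Y*(Ω₁)=-0.24705 + 0.18058j, Y(Ω₂)=-0.07375 + 0.05362j
  term(m=-1) = 0.04207 - 0.03067j   from Y*(Ω₁)=-0.05273 - 0.16148j, Y(Ω₂)=0.09476 + 0.29149j
  term(m=+0) = 0.03012 + 0.00000j   from Y*(Ω₁)=-0.28315 + 0.00000j, Y(Ω₂)=-0.10636 + 0.00000j
  term(m=+1) = 0.04207 + 0.03067j   from Y*(Ω₁)=0.05273 - 0.16148j, Y(Ω₂)=-0.09476 + 0.29149j
  term(m=+2) = 0.00854 + 0.02656j   from Y*(Ω₁)=-0.24705 - 0.18058j, Y(Ω₂)=-0.07375 - 0.05362j
  term(m=+3) = -0.01073 + 0.03250j   from Y*(Ω₁)=0.08523 - 0.06136j, Y(Ω₂)=-0.26373 + 0.19143j
  term(m=+4) = -0.01111 + 0.00797j   from Y*(Ω₁)=-0.10888 - 0.34177j, Y(Ω₂)=-0.01176 - 0.03626j
  term(m=+5) = 0.02585 + 0.00021j   from Y*(Ω₁)=-0.07186 - 0.00052j, Y(Ω₂)=-0.35969 - 0.00027j
  term(m=+6) = 0.02347 + 0.01740j   from Y*(Ω₁)=0.11028 - 0.32970j, Y(Ω₂)=-0.02604 + 0.07990j
  term(m=+7) = 0.05020 + 0.16057j   from Y*(Ω₁)=-0.35216 - 0.26131j, Y(Ω₂)=-0.31013 - 0.22583j
  term(m=+8) = 0.03193 - 0.09418j   from Y*(Ω₁)=-0.19270 + 0.13664j, Y(Ω₂)=-0.34088 + 0.24703j
Total Σ_m = 0.35056 + 0.00000j. Multiply by 0.739198: 0.25913 + 0.00000j. P_8(cos γ) = 0.259132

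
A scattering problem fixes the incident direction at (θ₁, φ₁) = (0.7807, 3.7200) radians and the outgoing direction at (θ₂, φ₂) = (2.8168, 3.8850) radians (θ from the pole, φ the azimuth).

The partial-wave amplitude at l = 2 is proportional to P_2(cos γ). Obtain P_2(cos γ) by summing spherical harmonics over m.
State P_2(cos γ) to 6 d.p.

-0.193890

Summing Y*_{l m}(θ₁,φ₁)·Y_{l m}(θ₂,φ₂) over m ∈ [−2, 2]; prefactor 4π/(2·2+1) = 2.513274:
  m=-2: +0.076961+0.175161i × +0.003300-0.039197i = +0.007120-0.002439i  (running Σ = +0.007120-0.002439i)
  m=-1: -0.323426-0.211163i × +0.171998-0.158128i = -0.089020+0.014823i  (running Σ = -0.081900+0.012384i)
  m=0: +0.162141-0.000000i × +0.534432+0.000000i = +0.086653+0.000000i  (running Σ = +0.004753+0.012384i)
  m=1: +0.323426-0.211163i × -0.171998-0.158128i = -0.089020-0.014823i  (running Σ = -0.084266-0.002439i)
  m=2: +0.076961-0.175161i × +0.003300+0.039197i = +0.007120+0.002439i  (running Σ = -0.077147+0.000000i)
Total Σ_m = -0.077147+0.000000i. Multiply by 2.513274: -0.193890+0.000000i. P_2(cos γ) = -0.193890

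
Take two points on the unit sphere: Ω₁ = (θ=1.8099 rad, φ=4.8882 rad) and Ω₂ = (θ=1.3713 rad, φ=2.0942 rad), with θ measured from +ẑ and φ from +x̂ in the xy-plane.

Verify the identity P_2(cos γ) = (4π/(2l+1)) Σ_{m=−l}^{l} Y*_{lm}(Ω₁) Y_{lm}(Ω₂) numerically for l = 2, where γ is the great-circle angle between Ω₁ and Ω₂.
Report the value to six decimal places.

0.831795

Expand P_2 via completeness: Σ_{m} conj(Y_{2,m}) at Ω₁ times Y_{2,m} at Ω₂ —
  m=-2: Y*=(-0.342300, -0.125579)  Y=(-0.185677, 0.321313)  product (0.103907, -0.086668)
  m=-1: Y*=(-0.031091, 0.175019)  Y=(-0.075007, -0.129974)  product (0.025080, -0.009087)
  m=+0: Y*=(-0.262321, -0.000000)  Y=(-0.278232, 0.000000)  product (0.072986, 0.000000)
  m=+1: Y*=(0.031091, 0.175019)  Y=(0.075007, -0.129974)  product (0.025080, 0.009087)
  m=+2: Y*=(-0.342300, 0.125579)  Y=(-0.185677, -0.321313)  product (0.103907, 0.086668)
Accumulated sum (0.330961, 0.000000); after 4π/(2l+1) scaling, (0.831795, 0.000000) ⇒ P_2 = 0.831795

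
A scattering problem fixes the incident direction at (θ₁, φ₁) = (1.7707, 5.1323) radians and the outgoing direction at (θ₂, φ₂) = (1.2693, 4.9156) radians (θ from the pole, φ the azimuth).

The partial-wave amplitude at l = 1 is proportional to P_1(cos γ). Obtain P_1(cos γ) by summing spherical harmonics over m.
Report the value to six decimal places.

Addition theorem: P_1(cos γ) = (4π/3) Σ_m Y*_{lm}(Ω₁) Y_{lm}(Ω₂), m = −1…1:
  m=-1: (0.138046, -0.309197) × (0.066581, 0.323122) = (0.109099, 0.024019)  (running Σ = (0.109099, 0.024019))
  m=0: (-0.097024, -0.000000) × (0.145090, 0.000000) = (-0.014077, -0.000000)  (running Σ = (0.095022, 0.024019))
  m=1: (-0.138046, -0.309197) × (-0.066581, 0.323122) = (0.109099, -0.024019)  (running Σ = (0.204122, 0.000000))
Σ over m = (0.204122, 0.000000); ×(4π/3) → (0.855022, 0.000000). Real part: 0.855022

0.855022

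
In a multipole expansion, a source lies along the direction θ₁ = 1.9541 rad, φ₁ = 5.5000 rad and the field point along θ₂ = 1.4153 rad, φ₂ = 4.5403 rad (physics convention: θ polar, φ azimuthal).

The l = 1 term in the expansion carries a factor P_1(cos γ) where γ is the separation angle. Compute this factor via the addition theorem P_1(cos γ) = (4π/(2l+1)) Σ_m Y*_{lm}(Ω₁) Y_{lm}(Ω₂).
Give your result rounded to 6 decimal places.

0.467790

Summing Y*_{l m}(θ₁,φ₁)·Y_{l m}(θ₂,φ₂) over m ∈ [−1, 1]; prefactor 4π/(2·1+1) = 4.188790:
  m=-1: (0.227074, -0.226071) × (-0.058449, 0.336284) = (0.062752, 0.089575)  (running Σ = (0.062752, 0.089575))
  m=0: (-0.182731, -0.000000) × (0.075670, 0.000000) = (-0.013827, -0.000000)  (running Σ = (0.048925, 0.089575))
  m=1: (-0.227074, -0.226071) × (0.058449, 0.336284) = (0.062752, -0.089575)  (running Σ = (0.111677, 0.000000))
Accumulated sum (0.111677, 0.000000); after 4π/(2l+1) scaling, (0.467790, 0.000000) ⇒ P_1 = 0.467790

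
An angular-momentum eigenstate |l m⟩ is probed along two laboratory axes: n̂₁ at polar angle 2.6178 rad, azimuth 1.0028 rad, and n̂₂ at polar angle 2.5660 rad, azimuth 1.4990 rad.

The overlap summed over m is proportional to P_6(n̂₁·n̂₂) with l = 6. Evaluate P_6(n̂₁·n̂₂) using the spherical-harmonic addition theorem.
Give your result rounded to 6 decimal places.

Term-by-term m-sum for l=6 (normalisation 4π/13 = 0.966644):
  m=-6: (0.007297, -0.001991) × (-0.011418, -0.005247) = (-0.000094, -0.000016)  (running Σ = (-0.000094, -0.000016))
  m=-5: (-0.013475, 0.043313) × (-0.023568, 0.062809) = (-0.002403, -0.001867)  (running Σ = (-0.002497, -0.001883))
  m=-4: (-0.104409, -0.123660) × (0.202490, 0.059805) = (-0.013746, -0.031284)  (running Σ = (-0.016243, -0.033167))
  m=-3: (0.367125, -0.049190) × (0.089296, -0.408150) = (0.012706, -0.154234)  (running Σ = (-0.003537, -0.187401))
  m=-2: (-0.207892, 0.447611) × (-0.446494, -0.064558) = (0.121719, -0.186434)  (running Σ = (0.118182, -0.373836))
  m=-1: (-0.101671, -0.159322) × (-0.003110, 0.043237) = (0.007205, -0.003901)  (running Σ = (0.125387, -0.377736))
  m=0: (-0.380660, -0.000000) × (-0.419648, 0.000000) = (0.159743, 0.000000)  (running Σ = (0.285130, -0.377736))
  m=1: (0.101671, -0.159322) × (0.003110, 0.043237) = (0.007205, 0.003901)  (running Σ = (0.292335, -0.373836))
  m=2: (-0.207892, -0.447611) × (-0.446494, 0.064558) = (0.121719, 0.186434)  (running Σ = (0.414054, -0.187401))
  m=3: (-0.367125, -0.049190) × (-0.089296, -0.408150) = (0.012706, 0.154234)  (running Σ = (0.426760, -0.033167))
  m=4: (-0.104409, 0.123660) × (0.202490, -0.059805) = (-0.013746, 0.031284)  (running Σ = (0.413014, -0.001883))
  m=5: (0.013475, 0.043313) × (0.023568, 0.062809) = (-0.002403, 0.001867)  (running Σ = (0.410611, -0.000016))
  m=6: (0.007297, 0.001991) × (-0.011418, 0.005247) = (-0.000094, 0.000016)  (running Σ = (0.410518, 0.000000))
Accumulated sum (0.410518, 0.000000); after 4π/(2l+1) scaling, (0.396824, 0.000000) ⇒ P_6 = 0.396824

0.396824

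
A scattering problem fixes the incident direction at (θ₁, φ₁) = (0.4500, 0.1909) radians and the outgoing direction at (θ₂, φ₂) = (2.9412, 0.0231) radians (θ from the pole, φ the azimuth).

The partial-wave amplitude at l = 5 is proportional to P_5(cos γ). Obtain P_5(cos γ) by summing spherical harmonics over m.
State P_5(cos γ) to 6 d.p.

0.402888

Term-by-term m-sum for l=5 (normalisation 4π/11 = 1.142397):
  m=-5: (0.004177, 0.005897) × (0.000144, -0.000017) = (0.000001, 0.000001)  (running Σ = (0.000001, 0.000001))
  m=-4: (0.034172, 0.032714) × (-0.002248, 0.000208) = (-0.000084, -0.000066)  (running Σ = (-0.000083, -0.000066))
  m=-3: (0.150670, 0.097150) × (0.020805, -0.001444) = (0.003275, 0.001804)  (running Σ = (0.003192, 0.001738))
  m=-2: (0.383790, 0.154092) × (-0.123660, 0.005717) = (-0.048341, -0.016861)  (running Σ = (-0.045149, -0.015123))
  m=-1: (0.472472, 0.091307) × (0.441281, -0.010195) = (0.209424, 0.035475)  (running Σ = (0.164275, 0.020352))
  m=0: (-0.035789, -0.000000) × (-0.673912, 0.000000) = (0.024119, 0.000000)  (running Σ = (0.188394, 0.020352))
  m=1: (-0.472472, 0.091307) × (-0.441281, -0.010195) = (0.209424, -0.035475)  (running Σ = (0.397818, -0.015123))
  m=2: (0.383790, -0.154092) × (-0.123660, -0.005717) = (-0.048341, 0.016861)  (running Σ = (0.349477, 0.001738))
  m=3: (-0.150670, 0.097150) × (-0.020805, -0.001444) = (0.003275, -0.001804)  (running Σ = (0.352752, -0.000066))
  m=4: (0.034172, -0.032714) × (-0.002248, -0.000208) = (-0.000084, 0.000066)  (running Σ = (0.352669, 0.000001))
  m=5: (-0.004177, 0.005897) × (-0.000144, -0.000017) = (0.000001, -0.000001)  (running Σ = (0.352669, 0.000000))
Total Σ_m = (0.352669, 0.000000). Multiply by 1.142397: (0.402888, 0.000000). P_5(cos γ) = 0.402888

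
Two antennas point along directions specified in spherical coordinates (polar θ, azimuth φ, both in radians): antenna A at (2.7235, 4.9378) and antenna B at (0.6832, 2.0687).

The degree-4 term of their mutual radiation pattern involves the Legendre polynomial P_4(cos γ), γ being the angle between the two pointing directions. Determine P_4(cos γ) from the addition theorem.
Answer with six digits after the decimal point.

Addition theorem: P_4(cos γ) = (4π/9) Σ_m Y*_{lm}(Ω₁) Y_{lm}(Ω₂), m = −4…4:
  m=-4: 0.00746 + 0.00943j × -0.02871 - 0.06415j = 0.00039 - 0.00075j  (running Σ = 0.00039 - 0.00075j)
  m=-3: 0.04792 - 0.05971j × 0.24349 + 0.01881j = 0.01279 - 0.01364j  (running Σ = 0.01318 - 0.01439j)
  m=-2: -0.24054 - 0.11644j × -0.23275 + 0.35916j = 0.09781 - 0.05929j  (running Σ = 0.11099 - 0.07368j)
  m=-1: -0.11166 + 0.48695j × -0.13389 - 0.24632j = 0.13489 - 0.03770j  (running Σ = 0.24588 - 0.11138j)
  m=0: 0.24935 + 0.00000j × -0.25199 + 0.00000j = -0.06283 + 0.00000j  (running Σ = 0.18305 - 0.11138j)
  m=1: 0.11166 + 0.48695j × 0.13389 - 0.24632j = 0.13489 + 0.03770j  (running Σ = 0.31794 - 0.07368j)
  m=2: -0.24054 + 0.11644j × -0.23275 - 0.35916j = 0.09781 + 0.05929j  (running Σ = 0.41575 - 0.01439j)
  m=3: -0.04792 - 0.05971j × -0.24349 + 0.01881j = 0.01279 + 0.01364j  (running Σ = 0.42854 - 0.00075j)
  m=4: 0.00746 - 0.00943j × -0.02871 + 0.06415j = 0.00039 + 0.00075j  (running Σ = 0.42893 - 0.00000j)
Accumulated sum 0.42893 - 0.00000j; after 4π/(2l+1) scaling, 0.59890 - 0.00000j ⇒ P_4 = 0.598900

0.598900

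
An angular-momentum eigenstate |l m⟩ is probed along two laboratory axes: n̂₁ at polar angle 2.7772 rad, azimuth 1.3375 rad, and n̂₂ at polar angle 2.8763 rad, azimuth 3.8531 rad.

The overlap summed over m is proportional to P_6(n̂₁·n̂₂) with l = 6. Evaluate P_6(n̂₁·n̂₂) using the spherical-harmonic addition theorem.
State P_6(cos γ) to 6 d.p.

-0.414242

Term-by-term m-sum for l=6 (normalisation 4π/13 = 0.966644):
  m=-6: Y*=-0.00017 + 0.00098j  Y=-0.00007 + 0.00014j  product -0.00000 - 0.00000j
  m=-5: Y*=-0.00826 - 0.00354j  Y=-0.00183 + 0.00081j  product 0.00002 - 0.00000j
  m=-4: Y*=0.02947 - 0.03978j  Y=-0.01491 - 0.00454j  product -0.00062 + 0.00046j
  m=-3: Y*=0.11717 + 0.13914j  Y=-0.04385 - 0.06937j  product 0.00451 - 0.01423j
  m=-2: Y*=-0.38555 + 0.19419j  Y=0.04238 - 0.28471j  product 0.03895 + 0.11800j
  m=-1: Y*=-0.12559 - 0.52852j  Y=0.44851 - 0.38669j  product -0.26070 - 0.18849j
  m=+0: Y*=0.01824 + 0.00000j  Y=0.39173 + 0.00000j  product 0.00714 + 0.00000j
  m=+1: Y*=0.12559 - 0.52852j  Y=-0.44851 - 0.38669j  product -0.26070 + 0.18849j
  m=+2: Y*=-0.38555 - 0.19419j  Y=0.04238 + 0.28471j  product 0.03895 - 0.11800j
  m=+3: Y*=-0.11717 + 0.13914j  Y=0.04385 - 0.06937j  product 0.00451 + 0.01423j
  m=+4: Y*=0.02947 + 0.03978j  Y=-0.01491 + 0.00454j  product -0.00062 - 0.00046j
  m=+5: Y*=0.00826 - 0.00354j  Y=0.00183 + 0.00081j  product 0.00002 + 0.00000j
  m=+6: Y*=-0.00017 - 0.00098j  Y=-0.00007 - 0.00014j  product -0.00000 + 0.00000j
Total Σ_m = -0.42854 + 0.00000j. Multiply by 0.966644: -0.41424 + 0.00000j. P_6(cos γ) = -0.414242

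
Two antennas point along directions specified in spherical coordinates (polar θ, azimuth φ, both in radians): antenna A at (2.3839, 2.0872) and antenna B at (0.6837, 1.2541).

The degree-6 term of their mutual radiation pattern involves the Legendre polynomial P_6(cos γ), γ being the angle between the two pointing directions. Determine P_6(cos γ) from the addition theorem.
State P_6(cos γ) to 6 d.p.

Expand P_6 via completeness: Σ_{m} conj(Y_{6,m}) at Ω₁ times Y_{6,m} at Ω₂ —
  m=-6: Y*=(0.050851, -0.002197)  Y=(0.009926, -0.029037)  product (0.000441, -0.001498)
  m=-5: Y*=(0.098928, 0.157942)  Y=(0.130452, 0.001655)  product (0.012644, 0.020768)
  m=-4: Y*=(-0.181588, 0.336528)  Y=(0.095405, 0.304091)  product (-0.119660, -0.023113)
  m=-3: Y*=(-0.430666, 0.009298)  Y=(-0.373857, 0.267299)  product (0.158522, -0.118593)
  m=-2: Y*=(-0.054441, -0.091237)  Y=(-0.220132, -0.161648)  product (-0.002764, 0.028885)
  m=-1: Y*=(-0.166709, 0.293607)  Y=(-0.069763, 0.212870)  product (-0.050870, -0.055970)
  m=+0: Y*=(-0.213821, -0.000000)  Y=(-0.351371, 0.000000)  product (0.075131, 0.000000)
  m=+1: Y*=(0.166709, 0.293607)  Y=(0.069763, 0.212870)  product (-0.050870, 0.055970)
  m=+2: Y*=(-0.054441, 0.091237)  Y=(-0.220132, 0.161648)  product (-0.002764, -0.028885)
  m=+3: Y*=(0.430666, 0.009298)  Y=(0.373857, 0.267299)  product (0.158522, 0.118593)
  m=+4: Y*=(-0.181588, -0.336528)  Y=(0.095405, -0.304091)  product (-0.119660, 0.023113)
  m=+5: Y*=(-0.098928, 0.157942)  Y=(-0.130452, 0.001655)  product (0.012644, -0.020768)
  m=+6: Y*=(0.050851, 0.002197)  Y=(0.009926, 0.029037)  product (0.000441, 0.001498)
Total Σ_m = (0.071758, -0.000000). Multiply by 0.966644: (0.069364, -0.000000). P_6(cos γ) = 0.069364

0.069364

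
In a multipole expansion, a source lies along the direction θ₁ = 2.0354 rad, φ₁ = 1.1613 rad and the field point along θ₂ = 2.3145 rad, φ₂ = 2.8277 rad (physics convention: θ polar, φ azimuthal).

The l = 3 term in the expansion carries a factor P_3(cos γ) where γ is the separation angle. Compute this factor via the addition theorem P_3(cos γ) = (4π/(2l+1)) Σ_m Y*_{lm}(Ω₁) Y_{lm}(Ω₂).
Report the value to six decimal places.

Expand P_3 via completeness: Σ_{m} conj(Y_{3,m}) at Ω₁ times Y_{3,m} at Ω₂ —
  term(m=-3) = (0.014026, 0.047557)   from Y*(Ω₁)=(-0.280817, -0.100065), Y(Ω₂)=(-0.097868, -0.134477)
  term(m=-2) = (-0.134659, 0.026066)   from Y*(Ω₁)=(0.249952, -0.267337), Y(Ω₂)=(-0.303310, -0.220121)
  term(m=-1) = (-0.000032, -0.000338)   from Y*(Ω₁)=(0.000440, 0.001014), Y(Ω₂)=(-0.292234, -0.094867)
  term(m=+0) = (0.059724, 0.000000)   from Y*(Ω₁)=(0.333777, -0.000000), Y(Ω₂)=(0.178933, 0.000000)
  term(m=+1) = (-0.000032, 0.000338)   from Y*(Ω₁)=(-0.000440, 0.001014), Y(Ω₂)=(0.292234, -0.094867)
  term(m=+2) = (-0.134659, -0.026066)   from Y*(Ω₁)=(0.249952, 0.267337), Y(Ω₂)=(-0.303310, 0.220121)
  term(m=+3) = (0.014026, -0.047557)   from Y*(Ω₁)=(0.280817, -0.100065), Y(Ω₂)=(0.097868, -0.134477)
Total Σ_m = (-0.181607, 0.000000). Multiply by 1.795196: (-0.326020, 0.000000). P_3(cos γ) = -0.326020

-0.326020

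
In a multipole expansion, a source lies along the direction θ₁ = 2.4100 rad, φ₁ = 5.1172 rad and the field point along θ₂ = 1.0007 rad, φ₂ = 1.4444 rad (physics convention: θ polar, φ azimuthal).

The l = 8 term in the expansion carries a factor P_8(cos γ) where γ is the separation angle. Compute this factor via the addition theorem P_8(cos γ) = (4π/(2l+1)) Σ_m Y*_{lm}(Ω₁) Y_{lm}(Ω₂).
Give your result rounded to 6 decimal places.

-0.397190

Addition theorem: P_8(cos γ) = (4π/17) Σ_m Y*_{lm}(Ω₁) Y_{lm}(Ω₂), m = −8…8:
  [-8]  conj(Y_{8,-8})(Ω₁) = -0.020353-0.001978i ; Y_{8,-8}(Ω₂) = +0.069029+0.110194i ; Δ = -0.001187-0.002379i
  [-7]  conj(Y_{8,-7})(Ω₁) = +0.027612+0.086823i ; Y_{8,-7}(Ω₂) = -0.258015+0.211229i ; Δ = -0.025464-0.016569i
  [-6]  conj(Y_{8,-6})(Ω₁) = +0.184949-0.159848i ; Y_{8,-6}(Ω₂) = -0.327739-0.310490i ; Δ = -0.110246-0.005036i
  [-5]  conj(Y_{8,-5})(Ω₁) = -0.384037-0.187057i ; Y_{8,-5}(Ω₂) = +0.150114-0.205031i ; Δ = -0.096002+0.050659i
  [-4]  conj(Y_{8,-4})(Ω₁) = -0.021315+0.439608i ; Y_{8,-4}(Ω₂) = -0.157322-0.087090i ; Δ = +0.041639-0.067304i
  [-3]  conj(Y_{8,-3})(Ω₁) = +0.101810-0.037899i ; Y_{8,-3}(Ω₂) = +0.131641-0.330365i ; Δ = +0.000882-0.038623i
  [-2]  conj(Y_{8,-2})(Ω₁) = +0.227815+0.239129i ; Y_{8,-2}(Ω₂) = -0.002968-0.000767i ; Δ = -0.000493-0.000885i
  [-1]  conj(Y_{8,-1})(Ω₁) = +0.110814-0.258623i ; Y_{8,-1}(Ω₂) = +0.043649-0.343494i ; Δ = -0.083999-0.049353i
  [+0]  conj(Y_{8,0})(Ω₁) = +0.251788-0.000000i ; Y_{8,0}(Ω₂) = +0.049300+0.000000i ; Δ = +0.012413+0.000000i
  [+1]  conj(Y_{8,1})(Ω₁) = -0.110814-0.258623i ; Y_{8,1}(Ω₂) = -0.043649-0.343494i ; Δ = -0.083999+0.049353i
  [+2]  conj(Y_{8,2})(Ω₁) = +0.227815-0.239129i ; Y_{8,2}(Ω₂) = -0.002968+0.000767i ; Δ = -0.000493+0.000885i
  [+3]  conj(Y_{8,3})(Ω₁) = -0.101810-0.037899i ; Y_{8,3}(Ω₂) = -0.131641-0.330365i ; Δ = +0.000882+0.038623i
  [+4]  conj(Y_{8,4})(Ω₁) = -0.021315-0.439608i ; Y_{8,4}(Ω₂) = -0.157322+0.087090i ; Δ = +0.041639+0.067304i
  [+5]  conj(Y_{8,5})(Ω₁) = +0.384037-0.187057i ; Y_{8,5}(Ω₂) = -0.150114-0.205031i ; Δ = -0.096002-0.050659i
  [+6]  conj(Y_{8,6})(Ω₁) = +0.184949+0.159848i ; Y_{8,6}(Ω₂) = -0.327739+0.310490i ; Δ = -0.110246+0.005036i
  [+7]  conj(Y_{8,7})(Ω₁) = -0.027612+0.086823i ; Y_{8,7}(Ω₂) = +0.258015+0.211229i ; Δ = -0.025464+0.016569i
  [+8]  conj(Y_{8,8})(Ω₁) = -0.020353+0.001978i ; Y_{8,8}(Ω₂) = +0.069029-0.110194i ; Δ = -0.001187+0.002379i
Accumulated sum -0.537326-0.000000i; after 4π/(2l+1) scaling, -0.397190-0.000000i ⇒ P_8 = -0.397190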